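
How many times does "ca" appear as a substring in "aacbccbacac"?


Searching for "ca" in "aacbccbacac"
Scanning each position:
  Position 0: "aa" => no
  Position 1: "ac" => no
  Position 2: "cb" => no
  Position 3: "bc" => no
  Position 4: "cc" => no
  Position 5: "cb" => no
  Position 6: "ba" => no
  Position 7: "ac" => no
  Position 8: "ca" => MATCH
  Position 9: "ac" => no
Total occurrences: 1

1


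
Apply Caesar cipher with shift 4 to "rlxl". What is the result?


Caesar cipher: shift "rlxl" by 4
  'r' (pos 17) + 4 = pos 21 = 'v'
  'l' (pos 11) + 4 = pos 15 = 'p'
  'x' (pos 23) + 4 = pos 1 = 'b'
  'l' (pos 11) + 4 = pos 15 = 'p'
Result: vpbp

vpbp


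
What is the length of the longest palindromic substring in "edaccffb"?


Input: "edaccffb"
Checking substrings for palindromes:
  [3:5] "cc" (len 2) => palindrome
  [5:7] "ff" (len 2) => palindrome
Longest palindromic substring: "cc" with length 2

2


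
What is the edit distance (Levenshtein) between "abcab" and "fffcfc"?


Computing edit distance: "abcab" -> "fffcfc"
DP table:
           f    f    f    c    f    c
      0    1    2    3    4    5    6
  a   1    1    2    3    4    5    6
  b   2    2    2    3    4    5    6
  c   3    3    3    3    3    4    5
  a   4    4    4    4    4    4    5
  b   5    5    5    5    5    5    5
Edit distance = dp[5][6] = 5

5


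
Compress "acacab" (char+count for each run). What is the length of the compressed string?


Input: acacab
Runs:
  'a' x 1 => "a1"
  'c' x 1 => "c1"
  'a' x 1 => "a1"
  'c' x 1 => "c1"
  'a' x 1 => "a1"
  'b' x 1 => "b1"
Compressed: "a1c1a1c1a1b1"
Compressed length: 12

12


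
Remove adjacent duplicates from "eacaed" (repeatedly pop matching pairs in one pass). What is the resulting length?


Input: eacaed
Stack-based adjacent duplicate removal:
  Read 'e': push. Stack: e
  Read 'a': push. Stack: ea
  Read 'c': push. Stack: eac
  Read 'a': push. Stack: eaca
  Read 'e': push. Stack: eacae
  Read 'd': push. Stack: eacaed
Final stack: "eacaed" (length 6)

6


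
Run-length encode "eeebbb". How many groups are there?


Input: eeebbb
Scanning for consecutive runs:
  Group 1: 'e' x 3 (positions 0-2)
  Group 2: 'b' x 3 (positions 3-5)
Total groups: 2

2


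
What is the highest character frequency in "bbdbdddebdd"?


Input: bbdbdddebdd
Character counts:
  'b': 4
  'd': 6
  'e': 1
Maximum frequency: 6

6


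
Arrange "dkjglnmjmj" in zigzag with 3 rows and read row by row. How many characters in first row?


Zigzag "dkjglnmjmj" into 3 rows:
Placing characters:
  'd' => row 0
  'k' => row 1
  'j' => row 2
  'g' => row 1
  'l' => row 0
  'n' => row 1
  'm' => row 2
  'j' => row 1
  'm' => row 0
  'j' => row 1
Rows:
  Row 0: "dlm"
  Row 1: "kgnjj"
  Row 2: "jm"
First row length: 3

3


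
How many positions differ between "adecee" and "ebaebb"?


Comparing "adecee" and "ebaebb" position by position:
  Position 0: 'a' vs 'e' => DIFFER
  Position 1: 'd' vs 'b' => DIFFER
  Position 2: 'e' vs 'a' => DIFFER
  Position 3: 'c' vs 'e' => DIFFER
  Position 4: 'e' vs 'b' => DIFFER
  Position 5: 'e' vs 'b' => DIFFER
Positions that differ: 6

6


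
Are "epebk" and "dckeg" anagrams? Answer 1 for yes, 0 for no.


Strings: "epebk", "dckeg"
Sorted first:  beekp
Sorted second: cdegk
Differ at position 0: 'b' vs 'c' => not anagrams

0


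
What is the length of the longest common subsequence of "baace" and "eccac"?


LCS of "baace" and "eccac"
DP table:
           e    c    c    a    c
      0    0    0    0    0    0
  b   0    0    0    0    0    0
  a   0    0    0    0    1    1
  a   0    0    0    0    1    1
  c   0    0    1    1    1    2
  e   0    1    1    1    1    2
LCS length = dp[5][5] = 2

2


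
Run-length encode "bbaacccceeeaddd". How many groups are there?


Input: bbaacccceeeaddd
Scanning for consecutive runs:
  Group 1: 'b' x 2 (positions 0-1)
  Group 2: 'a' x 2 (positions 2-3)
  Group 3: 'c' x 4 (positions 4-7)
  Group 4: 'e' x 3 (positions 8-10)
  Group 5: 'a' x 1 (positions 11-11)
  Group 6: 'd' x 3 (positions 12-14)
Total groups: 6

6


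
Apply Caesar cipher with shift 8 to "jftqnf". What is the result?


Caesar cipher: shift "jftqnf" by 8
  'j' (pos 9) + 8 = pos 17 = 'r'
  'f' (pos 5) + 8 = pos 13 = 'n'
  't' (pos 19) + 8 = pos 1 = 'b'
  'q' (pos 16) + 8 = pos 24 = 'y'
  'n' (pos 13) + 8 = pos 21 = 'v'
  'f' (pos 5) + 8 = pos 13 = 'n'
Result: rnbyvn

rnbyvn


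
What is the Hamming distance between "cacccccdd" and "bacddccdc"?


Comparing "cacccccdd" and "bacddccdc" position by position:
  Position 0: 'c' vs 'b' => differ
  Position 1: 'a' vs 'a' => same
  Position 2: 'c' vs 'c' => same
  Position 3: 'c' vs 'd' => differ
  Position 4: 'c' vs 'd' => differ
  Position 5: 'c' vs 'c' => same
  Position 6: 'c' vs 'c' => same
  Position 7: 'd' vs 'd' => same
  Position 8: 'd' vs 'c' => differ
Total differences (Hamming distance): 4

4


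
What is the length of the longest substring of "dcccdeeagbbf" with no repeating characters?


Input: "dcccdeeagbbf"
Sliding window (track last position of each char):
  Position 0 ('d'): window [0,0] length 1 -- new best
  Position 1 ('c'): window [0,1] length 2 -- new best
  Position 2 ('c'): repeat (last at 1), move window start to 2
  Position 2 ('c'): window [2,2] length 1
  Position 3 ('c'): repeat (last at 2), move window start to 3
  Position 3 ('c'): window [3,3] length 1
  Position 4 ('d'): window [3,4] length 2
  Position 5 ('e'): window [3,5] length 3 -- new best
  Position 6 ('e'): repeat (last at 5), move window start to 6
  Position 6 ('e'): window [6,6] length 1
  Position 7 ('a'): window [6,7] length 2
  Position 8 ('g'): window [6,8] length 3
  Position 9 ('b'): window [6,9] length 4 -- new best
  Position 10 ('b'): repeat (last at 9), move window start to 10
  Position 10 ('b'): window [10,10] length 1
  Position 11 ('f'): window [10,11] length 2
Longest substring with no repeats: "eagb" with length 4

4


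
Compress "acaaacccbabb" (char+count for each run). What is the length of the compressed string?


Input: acaaacccbabb
Runs:
  'a' x 1 => "a1"
  'c' x 1 => "c1"
  'a' x 3 => "a3"
  'c' x 3 => "c3"
  'b' x 1 => "b1"
  'a' x 1 => "a1"
  'b' x 2 => "b2"
Compressed: "a1c1a3c3b1a1b2"
Compressed length: 14

14


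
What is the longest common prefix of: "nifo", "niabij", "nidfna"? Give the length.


Words: nifo, niabij, nidfna
  Position 0: all 'n' => match
  Position 1: all 'i' => match
  Position 2: ('f', 'a', 'd') => mismatch, stop
LCP = "ni" (length 2)

2


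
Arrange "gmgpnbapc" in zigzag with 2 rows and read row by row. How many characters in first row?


Zigzag "gmgpnbapc" into 2 rows:
Placing characters:
  'g' => row 0
  'm' => row 1
  'g' => row 0
  'p' => row 1
  'n' => row 0
  'b' => row 1
  'a' => row 0
  'p' => row 1
  'c' => row 0
Rows:
  Row 0: "ggnac"
  Row 1: "mpbp"
First row length: 5

5


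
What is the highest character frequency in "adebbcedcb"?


Input: adebbcedcb
Character counts:
  'a': 1
  'b': 3
  'c': 2
  'd': 2
  'e': 2
Maximum frequency: 3

3


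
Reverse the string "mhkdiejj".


Input: mhkdiejj
Reading characters right to left:
  Position 7: 'j'
  Position 6: 'j'
  Position 5: 'e'
  Position 4: 'i'
  Position 3: 'd'
  Position 2: 'k'
  Position 1: 'h'
  Position 0: 'm'
Reversed: jjeidkhm

jjeidkhm


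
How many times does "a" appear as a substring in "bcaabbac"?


Searching for "a" in "bcaabbac"
Scanning each position:
  Position 0: "b" => no
  Position 1: "c" => no
  Position 2: "a" => MATCH
  Position 3: "a" => MATCH
  Position 4: "b" => no
  Position 5: "b" => no
  Position 6: "a" => MATCH
  Position 7: "c" => no
Total occurrences: 3

3


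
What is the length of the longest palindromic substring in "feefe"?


Input: "feefe"
Checking substrings for palindromes:
  [0:4] "feef" (len 4) => palindrome
  [2:5] "efe" (len 3) => palindrome
  [1:3] "ee" (len 2) => palindrome
Longest palindromic substring: "feef" with length 4

4


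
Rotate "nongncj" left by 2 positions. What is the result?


Input: "nongncj", rotate left by 2
First 2 characters: "no"
Remaining characters: "ngncj"
Concatenate remaining + first: "ngncj" + "no" = "ngncjno"

ngncjno


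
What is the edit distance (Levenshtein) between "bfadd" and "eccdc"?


Computing edit distance: "bfadd" -> "eccdc"
DP table:
           e    c    c    d    c
      0    1    2    3    4    5
  b   1    1    2    3    4    5
  f   2    2    2    3    4    5
  a   3    3    3    3    4    5
  d   4    4    4    4    3    4
  d   5    5    5    5    4    4
Edit distance = dp[5][5] = 4

4


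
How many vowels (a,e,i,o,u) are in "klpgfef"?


Input: klpgfef
Checking each character:
  'k' at position 0: consonant
  'l' at position 1: consonant
  'p' at position 2: consonant
  'g' at position 3: consonant
  'f' at position 4: consonant
  'e' at position 5: vowel (running total: 1)
  'f' at position 6: consonant
Total vowels: 1

1


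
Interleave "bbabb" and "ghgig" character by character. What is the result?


Interleaving "bbabb" and "ghgig":
  Position 0: 'b' from first, 'g' from second => "bg"
  Position 1: 'b' from first, 'h' from second => "bh"
  Position 2: 'a' from first, 'g' from second => "ag"
  Position 3: 'b' from first, 'i' from second => "bi"
  Position 4: 'b' from first, 'g' from second => "bg"
Result: bgbhagbibg

bgbhagbibg


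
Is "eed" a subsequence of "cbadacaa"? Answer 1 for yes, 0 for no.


Check if "eed" is a subsequence of "cbadacaa"
Greedy scan:
  Position 0 ('c'): no match needed
  Position 1 ('b'): no match needed
  Position 2 ('a'): no match needed
  Position 3 ('d'): no match needed
  Position 4 ('a'): no match needed
  Position 5 ('c'): no match needed
  Position 6 ('a'): no match needed
  Position 7 ('a'): no match needed
Only matched 0/3 characters => not a subsequence

0


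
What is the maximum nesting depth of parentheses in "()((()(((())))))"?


Input: "()((()(((())))))"
Tracking depth:
  Position 0 '(': depth becomes 1
  Position 1 ')': depth becomes 0
  Position 2 '(': depth becomes 1
  Position 3 '(': depth becomes 2
  Position 4 '(': depth becomes 3
  Position 5 ')': depth becomes 2
  Position 6 '(': depth becomes 3
  Position 7 '(': depth becomes 4
  Position 8 '(': depth becomes 5
  Position 9 '(': depth becomes 6
  Position 10 ')': depth becomes 5
  Position 11 ')': depth becomes 4
  Position 12 ')': depth becomes 3
  Position 13 ')': depth becomes 2
  Position 14 ')': depth becomes 1
  Position 15 ')': depth becomes 0
Maximum depth reached: 6

6


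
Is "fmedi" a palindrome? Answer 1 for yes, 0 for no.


Input: fmedi
Reversed: idemf
  Compare pos 0 ('f') with pos 4 ('i'): MISMATCH
  Compare pos 1 ('m') with pos 3 ('d'): MISMATCH
Result: not a palindrome

0


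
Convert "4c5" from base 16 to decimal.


Input: "4c5" in base 16
Positional expansion:
  Digit '4' (value 4) x 16^2 = 1024
  Digit 'c' (value 12) x 16^1 = 192
  Digit '5' (value 5) x 16^0 = 5
Sum = 1221

1221


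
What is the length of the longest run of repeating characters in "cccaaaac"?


Input: "cccaaaac"
Scanning for longest run:
  Position 1 ('c'): continues run of 'c', length=2
  Position 2 ('c'): continues run of 'c', length=3
  Position 3 ('a'): new char, reset run to 1
  Position 4 ('a'): continues run of 'a', length=2
  Position 5 ('a'): continues run of 'a', length=3
  Position 6 ('a'): continues run of 'a', length=4
  Position 7 ('c'): new char, reset run to 1
Longest run: 'a' with length 4

4


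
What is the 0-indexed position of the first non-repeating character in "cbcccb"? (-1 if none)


Input: cbcccb
Character frequencies:
  'b': 2
  'c': 4
Scanning left to right for freq == 1:
  Position 0 ('c'): freq=4, skip
  Position 1 ('b'): freq=2, skip
  Position 2 ('c'): freq=4, skip
  Position 3 ('c'): freq=4, skip
  Position 4 ('c'): freq=4, skip
  Position 5 ('b'): freq=2, skip
  No unique character found => answer = -1

-1


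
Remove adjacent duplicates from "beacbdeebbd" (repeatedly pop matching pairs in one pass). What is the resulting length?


Input: beacbdeebbd
Stack-based adjacent duplicate removal:
  Read 'b': push. Stack: b
  Read 'e': push. Stack: be
  Read 'a': push. Stack: bea
  Read 'c': push. Stack: beac
  Read 'b': push. Stack: beacb
  Read 'd': push. Stack: beacbd
  Read 'e': push. Stack: beacbde
  Read 'e': matches stack top 'e' => pop. Stack: beacbd
  Read 'b': push. Stack: beacbdb
  Read 'b': matches stack top 'b' => pop. Stack: beacbd
  Read 'd': matches stack top 'd' => pop. Stack: beacb
Final stack: "beacb" (length 5)

5


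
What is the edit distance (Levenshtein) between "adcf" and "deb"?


Computing edit distance: "adcf" -> "deb"
DP table:
           d    e    b
      0    1    2    3
  a   1    1    2    3
  d   2    1    2    3
  c   3    2    2    3
  f   4    3    3    3
Edit distance = dp[4][3] = 3

3


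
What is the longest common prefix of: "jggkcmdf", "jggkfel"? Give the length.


Words: jggkcmdf, jggkfel
  Position 0: all 'j' => match
  Position 1: all 'g' => match
  Position 2: all 'g' => match
  Position 3: all 'k' => match
  Position 4: ('c', 'f') => mismatch, stop
LCP = "jggk" (length 4)

4


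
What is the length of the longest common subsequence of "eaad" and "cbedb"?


LCS of "eaad" and "cbedb"
DP table:
           c    b    e    d    b
      0    0    0    0    0    0
  e   0    0    0    1    1    1
  a   0    0    0    1    1    1
  a   0    0    0    1    1    1
  d   0    0    0    1    2    2
LCS length = dp[4][5] = 2

2


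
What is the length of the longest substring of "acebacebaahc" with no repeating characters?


Input: "acebacebaahc"
Sliding window (track last position of each char):
  Position 0 ('a'): window [0,0] length 1 -- new best
  Position 1 ('c'): window [0,1] length 2 -- new best
  Position 2 ('e'): window [0,2] length 3 -- new best
  Position 3 ('b'): window [0,3] length 4 -- new best
  Position 4 ('a'): repeat (last at 0), move window start to 1
  Position 4 ('a'): window [1,4] length 4
  Position 5 ('c'): repeat (last at 1), move window start to 2
  Position 5 ('c'): window [2,5] length 4
  Position 6 ('e'): repeat (last at 2), move window start to 3
  Position 6 ('e'): window [3,6] length 4
  Position 7 ('b'): repeat (last at 3), move window start to 4
  Position 7 ('b'): window [4,7] length 4
  Position 8 ('a'): repeat (last at 4), move window start to 5
  Position 8 ('a'): window [5,8] length 4
  Position 9 ('a'): repeat (last at 8), move window start to 9
  Position 9 ('a'): window [9,9] length 1
  Position 10 ('h'): window [9,10] length 2
  Position 11 ('c'): window [9,11] length 3
Longest substring with no repeats: "aceb" with length 4

4


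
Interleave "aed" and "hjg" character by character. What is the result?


Interleaving "aed" and "hjg":
  Position 0: 'a' from first, 'h' from second => "ah"
  Position 1: 'e' from first, 'j' from second => "ej"
  Position 2: 'd' from first, 'g' from second => "dg"
Result: ahejdg

ahejdg


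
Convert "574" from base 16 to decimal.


Input: "574" in base 16
Positional expansion:
  Digit '5' (value 5) x 16^2 = 1280
  Digit '7' (value 7) x 16^1 = 112
  Digit '4' (value 4) x 16^0 = 4
Sum = 1396

1396


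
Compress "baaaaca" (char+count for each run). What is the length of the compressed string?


Input: baaaaca
Runs:
  'b' x 1 => "b1"
  'a' x 4 => "a4"
  'c' x 1 => "c1"
  'a' x 1 => "a1"
Compressed: "b1a4c1a1"
Compressed length: 8

8


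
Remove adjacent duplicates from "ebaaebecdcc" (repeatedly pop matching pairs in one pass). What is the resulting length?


Input: ebaaebecdcc
Stack-based adjacent duplicate removal:
  Read 'e': push. Stack: e
  Read 'b': push. Stack: eb
  Read 'a': push. Stack: eba
  Read 'a': matches stack top 'a' => pop. Stack: eb
  Read 'e': push. Stack: ebe
  Read 'b': push. Stack: ebeb
  Read 'e': push. Stack: ebebe
  Read 'c': push. Stack: ebebec
  Read 'd': push. Stack: ebebecd
  Read 'c': push. Stack: ebebecdc
  Read 'c': matches stack top 'c' => pop. Stack: ebebecd
Final stack: "ebebecd" (length 7)

7


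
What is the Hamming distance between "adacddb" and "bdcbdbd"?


Comparing "adacddb" and "bdcbdbd" position by position:
  Position 0: 'a' vs 'b' => differ
  Position 1: 'd' vs 'd' => same
  Position 2: 'a' vs 'c' => differ
  Position 3: 'c' vs 'b' => differ
  Position 4: 'd' vs 'd' => same
  Position 5: 'd' vs 'b' => differ
  Position 6: 'b' vs 'd' => differ
Total differences (Hamming distance): 5

5


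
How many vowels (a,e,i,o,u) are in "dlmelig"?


Input: dlmelig
Checking each character:
  'd' at position 0: consonant
  'l' at position 1: consonant
  'm' at position 2: consonant
  'e' at position 3: vowel (running total: 1)
  'l' at position 4: consonant
  'i' at position 5: vowel (running total: 2)
  'g' at position 6: consonant
Total vowels: 2

2


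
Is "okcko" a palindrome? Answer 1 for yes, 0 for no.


Input: okcko
Reversed: okcko
  Compare pos 0 ('o') with pos 4 ('o'): match
  Compare pos 1 ('k') with pos 3 ('k'): match
Result: palindrome

1


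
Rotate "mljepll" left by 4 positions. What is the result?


Input: "mljepll", rotate left by 4
First 4 characters: "mlje"
Remaining characters: "pll"
Concatenate remaining + first: "pll" + "mlje" = "pllmlje"

pllmlje


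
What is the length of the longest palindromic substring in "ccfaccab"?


Input: "ccfaccab"
Checking substrings for palindromes:
  [3:7] "acca" (len 4) => palindrome
  [0:2] "cc" (len 2) => palindrome
  [4:6] "cc" (len 2) => palindrome
Longest palindromic substring: "acca" with length 4

4


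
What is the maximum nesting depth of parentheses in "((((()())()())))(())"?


Input: "((((()())()())))(())"
Tracking depth:
  Position 0 '(': depth becomes 1
  Position 1 '(': depth becomes 2
  Position 2 '(': depth becomes 3
  Position 3 '(': depth becomes 4
  Position 4 '(': depth becomes 5
  Position 5 ')': depth becomes 4
  Position 6 '(': depth becomes 5
  Position 7 ')': depth becomes 4
  Position 8 ')': depth becomes 3
  Position 9 '(': depth becomes 4
  Position 10 ')': depth becomes 3
  Position 11 '(': depth becomes 4
  Position 12 ')': depth becomes 3
  Position 13 ')': depth becomes 2
  Position 14 ')': depth becomes 1
  Position 15 ')': depth becomes 0
  Position 16 '(': depth becomes 1
  Position 17 '(': depth becomes 2
  Position 18 ')': depth becomes 1
  Position 19 ')': depth becomes 0
Maximum depth reached: 5

5


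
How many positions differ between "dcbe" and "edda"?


Comparing "dcbe" and "edda" position by position:
  Position 0: 'd' vs 'e' => DIFFER
  Position 1: 'c' vs 'd' => DIFFER
  Position 2: 'b' vs 'd' => DIFFER
  Position 3: 'e' vs 'a' => DIFFER
Positions that differ: 4

4


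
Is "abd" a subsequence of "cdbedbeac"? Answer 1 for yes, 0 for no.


Check if "abd" is a subsequence of "cdbedbeac"
Greedy scan:
  Position 0 ('c'): no match needed
  Position 1 ('d'): no match needed
  Position 2 ('b'): no match needed
  Position 3 ('e'): no match needed
  Position 4 ('d'): no match needed
  Position 5 ('b'): no match needed
  Position 6 ('e'): no match needed
  Position 7 ('a'): matches sub[0] = 'a'
  Position 8 ('c'): no match needed
Only matched 1/3 characters => not a subsequence

0


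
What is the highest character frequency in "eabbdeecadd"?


Input: eabbdeecadd
Character counts:
  'a': 2
  'b': 2
  'c': 1
  'd': 3
  'e': 3
Maximum frequency: 3

3


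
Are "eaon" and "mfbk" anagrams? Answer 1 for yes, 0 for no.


Strings: "eaon", "mfbk"
Sorted first:  aeno
Sorted second: bfkm
Differ at position 0: 'a' vs 'b' => not anagrams

0


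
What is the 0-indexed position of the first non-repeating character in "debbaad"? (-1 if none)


Input: debbaad
Character frequencies:
  'a': 2
  'b': 2
  'd': 2
  'e': 1
Scanning left to right for freq == 1:
  Position 0 ('d'): freq=2, skip
  Position 1 ('e'): unique! => answer = 1

1


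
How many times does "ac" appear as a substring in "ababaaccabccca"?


Searching for "ac" in "ababaaccabccca"
Scanning each position:
  Position 0: "ab" => no
  Position 1: "ba" => no
  Position 2: "ab" => no
  Position 3: "ba" => no
  Position 4: "aa" => no
  Position 5: "ac" => MATCH
  Position 6: "cc" => no
  Position 7: "ca" => no
  Position 8: "ab" => no
  Position 9: "bc" => no
  Position 10: "cc" => no
  Position 11: "cc" => no
  Position 12: "ca" => no
Total occurrences: 1

1


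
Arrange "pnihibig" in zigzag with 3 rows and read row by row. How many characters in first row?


Zigzag "pnihibig" into 3 rows:
Placing characters:
  'p' => row 0
  'n' => row 1
  'i' => row 2
  'h' => row 1
  'i' => row 0
  'b' => row 1
  'i' => row 2
  'g' => row 1
Rows:
  Row 0: "pi"
  Row 1: "nhbg"
  Row 2: "ii"
First row length: 2

2


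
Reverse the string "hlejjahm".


Input: hlejjahm
Reading characters right to left:
  Position 7: 'm'
  Position 6: 'h'
  Position 5: 'a'
  Position 4: 'j'
  Position 3: 'j'
  Position 2: 'e'
  Position 1: 'l'
  Position 0: 'h'
Reversed: mhajjelh

mhajjelh


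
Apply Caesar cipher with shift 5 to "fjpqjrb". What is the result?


Caesar cipher: shift "fjpqjrb" by 5
  'f' (pos 5) + 5 = pos 10 = 'k'
  'j' (pos 9) + 5 = pos 14 = 'o'
  'p' (pos 15) + 5 = pos 20 = 'u'
  'q' (pos 16) + 5 = pos 21 = 'v'
  'j' (pos 9) + 5 = pos 14 = 'o'
  'r' (pos 17) + 5 = pos 22 = 'w'
  'b' (pos 1) + 5 = pos 6 = 'g'
Result: kouvowg

kouvowg


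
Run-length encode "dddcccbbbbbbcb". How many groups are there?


Input: dddcccbbbbbbcb
Scanning for consecutive runs:
  Group 1: 'd' x 3 (positions 0-2)
  Group 2: 'c' x 3 (positions 3-5)
  Group 3: 'b' x 6 (positions 6-11)
  Group 4: 'c' x 1 (positions 12-12)
  Group 5: 'b' x 1 (positions 13-13)
Total groups: 5

5


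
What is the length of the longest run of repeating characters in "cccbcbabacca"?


Input: "cccbcbabacca"
Scanning for longest run:
  Position 1 ('c'): continues run of 'c', length=2
  Position 2 ('c'): continues run of 'c', length=3
  Position 3 ('b'): new char, reset run to 1
  Position 4 ('c'): new char, reset run to 1
  Position 5 ('b'): new char, reset run to 1
  Position 6 ('a'): new char, reset run to 1
  Position 7 ('b'): new char, reset run to 1
  Position 8 ('a'): new char, reset run to 1
  Position 9 ('c'): new char, reset run to 1
  Position 10 ('c'): continues run of 'c', length=2
  Position 11 ('a'): new char, reset run to 1
Longest run: 'c' with length 3

3


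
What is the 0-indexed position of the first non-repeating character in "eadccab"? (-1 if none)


Input: eadccab
Character frequencies:
  'a': 2
  'b': 1
  'c': 2
  'd': 1
  'e': 1
Scanning left to right for freq == 1:
  Position 0 ('e'): unique! => answer = 0

0


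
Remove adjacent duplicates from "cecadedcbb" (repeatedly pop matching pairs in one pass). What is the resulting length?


Input: cecadedcbb
Stack-based adjacent duplicate removal:
  Read 'c': push. Stack: c
  Read 'e': push. Stack: ce
  Read 'c': push. Stack: cec
  Read 'a': push. Stack: ceca
  Read 'd': push. Stack: cecad
  Read 'e': push. Stack: cecade
  Read 'd': push. Stack: cecaded
  Read 'c': push. Stack: cecadedc
  Read 'b': push. Stack: cecadedcb
  Read 'b': matches stack top 'b' => pop. Stack: cecadedc
Final stack: "cecadedc" (length 8)

8


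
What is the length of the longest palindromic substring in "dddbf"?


Input: "dddbf"
Checking substrings for palindromes:
  [0:3] "ddd" (len 3) => palindrome
  [0:2] "dd" (len 2) => palindrome
  [1:3] "dd" (len 2) => palindrome
Longest palindromic substring: "ddd" with length 3

3


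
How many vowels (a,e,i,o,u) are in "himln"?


Input: himln
Checking each character:
  'h' at position 0: consonant
  'i' at position 1: vowel (running total: 1)
  'm' at position 2: consonant
  'l' at position 3: consonant
  'n' at position 4: consonant
Total vowels: 1

1


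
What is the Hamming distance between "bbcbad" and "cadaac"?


Comparing "bbcbad" and "cadaac" position by position:
  Position 0: 'b' vs 'c' => differ
  Position 1: 'b' vs 'a' => differ
  Position 2: 'c' vs 'd' => differ
  Position 3: 'b' vs 'a' => differ
  Position 4: 'a' vs 'a' => same
  Position 5: 'd' vs 'c' => differ
Total differences (Hamming distance): 5

5


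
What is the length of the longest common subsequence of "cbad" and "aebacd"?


LCS of "cbad" and "aebacd"
DP table:
           a    e    b    a    c    d
      0    0    0    0    0    0    0
  c   0    0    0    0    0    1    1
  b   0    0    0    1    1    1    1
  a   0    1    1    1    2    2    2
  d   0    1    1    1    2    2    3
LCS length = dp[4][6] = 3

3


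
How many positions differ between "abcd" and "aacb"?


Comparing "abcd" and "aacb" position by position:
  Position 0: 'a' vs 'a' => same
  Position 1: 'b' vs 'a' => DIFFER
  Position 2: 'c' vs 'c' => same
  Position 3: 'd' vs 'b' => DIFFER
Positions that differ: 2

2


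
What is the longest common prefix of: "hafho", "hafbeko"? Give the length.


Words: hafho, hafbeko
  Position 0: all 'h' => match
  Position 1: all 'a' => match
  Position 2: all 'f' => match
  Position 3: ('h', 'b') => mismatch, stop
LCP = "haf" (length 3)

3


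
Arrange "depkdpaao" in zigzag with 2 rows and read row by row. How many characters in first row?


Zigzag "depkdpaao" into 2 rows:
Placing characters:
  'd' => row 0
  'e' => row 1
  'p' => row 0
  'k' => row 1
  'd' => row 0
  'p' => row 1
  'a' => row 0
  'a' => row 1
  'o' => row 0
Rows:
  Row 0: "dpdao"
  Row 1: "ekpa"
First row length: 5

5


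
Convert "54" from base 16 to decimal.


Input: "54" in base 16
Positional expansion:
  Digit '5' (value 5) x 16^1 = 80
  Digit '4' (value 4) x 16^0 = 4
Sum = 84

84


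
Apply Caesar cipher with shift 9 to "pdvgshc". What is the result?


Caesar cipher: shift "pdvgshc" by 9
  'p' (pos 15) + 9 = pos 24 = 'y'
  'd' (pos 3) + 9 = pos 12 = 'm'
  'v' (pos 21) + 9 = pos 4 = 'e'
  'g' (pos 6) + 9 = pos 15 = 'p'
  's' (pos 18) + 9 = pos 1 = 'b'
  'h' (pos 7) + 9 = pos 16 = 'q'
  'c' (pos 2) + 9 = pos 11 = 'l'
Result: ymepbql

ymepbql


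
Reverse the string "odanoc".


Input: odanoc
Reading characters right to left:
  Position 5: 'c'
  Position 4: 'o'
  Position 3: 'n'
  Position 2: 'a'
  Position 1: 'd'
  Position 0: 'o'
Reversed: conado

conado


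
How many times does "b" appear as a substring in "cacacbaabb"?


Searching for "b" in "cacacbaabb"
Scanning each position:
  Position 0: "c" => no
  Position 1: "a" => no
  Position 2: "c" => no
  Position 3: "a" => no
  Position 4: "c" => no
  Position 5: "b" => MATCH
  Position 6: "a" => no
  Position 7: "a" => no
  Position 8: "b" => MATCH
  Position 9: "b" => MATCH
Total occurrences: 3

3


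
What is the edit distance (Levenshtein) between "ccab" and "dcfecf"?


Computing edit distance: "ccab" -> "dcfecf"
DP table:
           d    c    f    e    c    f
      0    1    2    3    4    5    6
  c   1    1    1    2    3    4    5
  c   2    2    1    2    3    3    4
  a   3    3    2    2    3    4    4
  b   4    4    3    3    3    4    5
Edit distance = dp[4][6] = 5

5


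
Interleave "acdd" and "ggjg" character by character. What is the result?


Interleaving "acdd" and "ggjg":
  Position 0: 'a' from first, 'g' from second => "ag"
  Position 1: 'c' from first, 'g' from second => "cg"
  Position 2: 'd' from first, 'j' from second => "dj"
  Position 3: 'd' from first, 'g' from second => "dg"
Result: agcgdjdg

agcgdjdg


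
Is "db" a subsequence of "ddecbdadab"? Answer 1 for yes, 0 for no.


Check if "db" is a subsequence of "ddecbdadab"
Greedy scan:
  Position 0 ('d'): matches sub[0] = 'd'
  Position 1 ('d'): no match needed
  Position 2 ('e'): no match needed
  Position 3 ('c'): no match needed
  Position 4 ('b'): matches sub[1] = 'b'
  Position 5 ('d'): no match needed
  Position 6 ('a'): no match needed
  Position 7 ('d'): no match needed
  Position 8 ('a'): no match needed
  Position 9 ('b'): no match needed
All 2 characters matched => is a subsequence

1


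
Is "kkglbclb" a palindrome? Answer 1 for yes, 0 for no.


Input: kkglbclb
Reversed: blcblgkk
  Compare pos 0 ('k') with pos 7 ('b'): MISMATCH
  Compare pos 1 ('k') with pos 6 ('l'): MISMATCH
  Compare pos 2 ('g') with pos 5 ('c'): MISMATCH
  Compare pos 3 ('l') with pos 4 ('b'): MISMATCH
Result: not a palindrome

0


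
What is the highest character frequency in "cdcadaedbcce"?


Input: cdcadaedbcce
Character counts:
  'a': 2
  'b': 1
  'c': 4
  'd': 3
  'e': 2
Maximum frequency: 4

4


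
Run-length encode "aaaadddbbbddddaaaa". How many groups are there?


Input: aaaadddbbbddddaaaa
Scanning for consecutive runs:
  Group 1: 'a' x 4 (positions 0-3)
  Group 2: 'd' x 3 (positions 4-6)
  Group 3: 'b' x 3 (positions 7-9)
  Group 4: 'd' x 4 (positions 10-13)
  Group 5: 'a' x 4 (positions 14-17)
Total groups: 5

5


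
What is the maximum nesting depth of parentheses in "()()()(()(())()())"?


Input: "()()()(()(())()())"
Tracking depth:
  Position 0 '(': depth becomes 1
  Position 1 ')': depth becomes 0
  Position 2 '(': depth becomes 1
  Position 3 ')': depth becomes 0
  Position 4 '(': depth becomes 1
  Position 5 ')': depth becomes 0
  Position 6 '(': depth becomes 1
  Position 7 '(': depth becomes 2
  Position 8 ')': depth becomes 1
  Position 9 '(': depth becomes 2
  Position 10 '(': depth becomes 3
  Position 11 ')': depth becomes 2
  Position 12 ')': depth becomes 1
  Position 13 '(': depth becomes 2
  Position 14 ')': depth becomes 1
  Position 15 '(': depth becomes 2
  Position 16 ')': depth becomes 1
  Position 17 ')': depth becomes 0
Maximum depth reached: 3

3


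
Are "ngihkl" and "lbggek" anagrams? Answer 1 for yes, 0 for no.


Strings: "ngihkl", "lbggek"
Sorted first:  ghikln
Sorted second: beggkl
Differ at position 0: 'g' vs 'b' => not anagrams

0


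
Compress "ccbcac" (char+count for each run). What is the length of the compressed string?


Input: ccbcac
Runs:
  'c' x 2 => "c2"
  'b' x 1 => "b1"
  'c' x 1 => "c1"
  'a' x 1 => "a1"
  'c' x 1 => "c1"
Compressed: "c2b1c1a1c1"
Compressed length: 10

10


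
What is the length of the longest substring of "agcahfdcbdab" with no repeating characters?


Input: "agcahfdcbdab"
Sliding window (track last position of each char):
  Position 0 ('a'): window [0,0] length 1 -- new best
  Position 1 ('g'): window [0,1] length 2 -- new best
  Position 2 ('c'): window [0,2] length 3 -- new best
  Position 3 ('a'): repeat (last at 0), move window start to 1
  Position 3 ('a'): window [1,3] length 3
  Position 4 ('h'): window [1,4] length 4 -- new best
  Position 5 ('f'): window [1,5] length 5 -- new best
  Position 6 ('d'): window [1,6] length 6 -- new best
  Position 7 ('c'): repeat (last at 2), move window start to 3
  Position 7 ('c'): window [3,7] length 5
  Position 8 ('b'): window [3,8] length 6
  Position 9 ('d'): repeat (last at 6), move window start to 7
  Position 9 ('d'): window [7,9] length 3
  Position 10 ('a'): window [7,10] length 4
  Position 11 ('b'): repeat (last at 8), move window start to 9
  Position 11 ('b'): window [9,11] length 3
Longest substring with no repeats: "gcahfd" with length 6

6


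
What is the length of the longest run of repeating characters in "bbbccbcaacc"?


Input: "bbbccbcaacc"
Scanning for longest run:
  Position 1 ('b'): continues run of 'b', length=2
  Position 2 ('b'): continues run of 'b', length=3
  Position 3 ('c'): new char, reset run to 1
  Position 4 ('c'): continues run of 'c', length=2
  Position 5 ('b'): new char, reset run to 1
  Position 6 ('c'): new char, reset run to 1
  Position 7 ('a'): new char, reset run to 1
  Position 8 ('a'): continues run of 'a', length=2
  Position 9 ('c'): new char, reset run to 1
  Position 10 ('c'): continues run of 'c', length=2
Longest run: 'b' with length 3

3


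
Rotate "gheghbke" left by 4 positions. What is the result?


Input: "gheghbke", rotate left by 4
First 4 characters: "gheg"
Remaining characters: "hbke"
Concatenate remaining + first: "hbke" + "gheg" = "hbkegheg"

hbkegheg


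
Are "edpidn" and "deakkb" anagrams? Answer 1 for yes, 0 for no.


Strings: "edpidn", "deakkb"
Sorted first:  ddeinp
Sorted second: abdekk
Differ at position 0: 'd' vs 'a' => not anagrams

0


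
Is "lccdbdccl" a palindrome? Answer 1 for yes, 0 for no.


Input: lccdbdccl
Reversed: lccdbdccl
  Compare pos 0 ('l') with pos 8 ('l'): match
  Compare pos 1 ('c') with pos 7 ('c'): match
  Compare pos 2 ('c') with pos 6 ('c'): match
  Compare pos 3 ('d') with pos 5 ('d'): match
Result: palindrome

1


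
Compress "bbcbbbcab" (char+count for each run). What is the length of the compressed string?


Input: bbcbbbcab
Runs:
  'b' x 2 => "b2"
  'c' x 1 => "c1"
  'b' x 3 => "b3"
  'c' x 1 => "c1"
  'a' x 1 => "a1"
  'b' x 1 => "b1"
Compressed: "b2c1b3c1a1b1"
Compressed length: 12

12


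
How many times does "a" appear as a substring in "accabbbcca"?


Searching for "a" in "accabbbcca"
Scanning each position:
  Position 0: "a" => MATCH
  Position 1: "c" => no
  Position 2: "c" => no
  Position 3: "a" => MATCH
  Position 4: "b" => no
  Position 5: "b" => no
  Position 6: "b" => no
  Position 7: "c" => no
  Position 8: "c" => no
  Position 9: "a" => MATCH
Total occurrences: 3

3


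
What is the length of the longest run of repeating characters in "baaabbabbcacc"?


Input: "baaabbabbcacc"
Scanning for longest run:
  Position 1 ('a'): new char, reset run to 1
  Position 2 ('a'): continues run of 'a', length=2
  Position 3 ('a'): continues run of 'a', length=3
  Position 4 ('b'): new char, reset run to 1
  Position 5 ('b'): continues run of 'b', length=2
  Position 6 ('a'): new char, reset run to 1
  Position 7 ('b'): new char, reset run to 1
  Position 8 ('b'): continues run of 'b', length=2
  Position 9 ('c'): new char, reset run to 1
  Position 10 ('a'): new char, reset run to 1
  Position 11 ('c'): new char, reset run to 1
  Position 12 ('c'): continues run of 'c', length=2
Longest run: 'a' with length 3

3


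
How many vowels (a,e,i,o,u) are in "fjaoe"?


Input: fjaoe
Checking each character:
  'f' at position 0: consonant
  'j' at position 1: consonant
  'a' at position 2: vowel (running total: 1)
  'o' at position 3: vowel (running total: 2)
  'e' at position 4: vowel (running total: 3)
Total vowels: 3

3


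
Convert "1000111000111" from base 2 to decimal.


Input: "1000111000111" in base 2
Positional expansion:
  Digit '1' (value 1) x 2^12 = 4096
  Digit '0' (value 0) x 2^11 = 0
  Digit '0' (value 0) x 2^10 = 0
  Digit '0' (value 0) x 2^9 = 0
  Digit '1' (value 1) x 2^8 = 256
  Digit '1' (value 1) x 2^7 = 128
  Digit '1' (value 1) x 2^6 = 64
  Digit '0' (value 0) x 2^5 = 0
  Digit '0' (value 0) x 2^4 = 0
  Digit '0' (value 0) x 2^3 = 0
  Digit '1' (value 1) x 2^2 = 4
  Digit '1' (value 1) x 2^1 = 2
  Digit '1' (value 1) x 2^0 = 1
Sum = 4551

4551


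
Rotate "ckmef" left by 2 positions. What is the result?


Input: "ckmef", rotate left by 2
First 2 characters: "ck"
Remaining characters: "mef"
Concatenate remaining + first: "mef" + "ck" = "mefck"

mefck


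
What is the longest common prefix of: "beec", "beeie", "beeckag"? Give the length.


Words: beec, beeie, beeckag
  Position 0: all 'b' => match
  Position 1: all 'e' => match
  Position 2: all 'e' => match
  Position 3: ('c', 'i', 'c') => mismatch, stop
LCP = "bee" (length 3)

3


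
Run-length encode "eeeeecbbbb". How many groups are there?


Input: eeeeecbbbb
Scanning for consecutive runs:
  Group 1: 'e' x 5 (positions 0-4)
  Group 2: 'c' x 1 (positions 5-5)
  Group 3: 'b' x 4 (positions 6-9)
Total groups: 3

3


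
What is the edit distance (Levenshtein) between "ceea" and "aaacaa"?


Computing edit distance: "ceea" -> "aaacaa"
DP table:
           a    a    a    c    a    a
      0    1    2    3    4    5    6
  c   1    1    2    3    3    4    5
  e   2    2    2    3    4    4    5
  e   3    3    3    3    4    5    5
  a   4    3    3    3    4    4    5
Edit distance = dp[4][6] = 5

5


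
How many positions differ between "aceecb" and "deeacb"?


Comparing "aceecb" and "deeacb" position by position:
  Position 0: 'a' vs 'd' => DIFFER
  Position 1: 'c' vs 'e' => DIFFER
  Position 2: 'e' vs 'e' => same
  Position 3: 'e' vs 'a' => DIFFER
  Position 4: 'c' vs 'c' => same
  Position 5: 'b' vs 'b' => same
Positions that differ: 3

3


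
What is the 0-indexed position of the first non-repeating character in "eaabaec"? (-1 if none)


Input: eaabaec
Character frequencies:
  'a': 3
  'b': 1
  'c': 1
  'e': 2
Scanning left to right for freq == 1:
  Position 0 ('e'): freq=2, skip
  Position 1 ('a'): freq=3, skip
  Position 2 ('a'): freq=3, skip
  Position 3 ('b'): unique! => answer = 3

3


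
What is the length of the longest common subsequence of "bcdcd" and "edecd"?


LCS of "bcdcd" and "edecd"
DP table:
           e    d    e    c    d
      0    0    0    0    0    0
  b   0    0    0    0    0    0
  c   0    0    0    0    1    1
  d   0    0    1    1    1    2
  c   0    0    1    1    2    2
  d   0    0    1    1    2    3
LCS length = dp[5][5] = 3

3


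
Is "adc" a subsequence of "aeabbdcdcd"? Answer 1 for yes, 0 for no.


Check if "adc" is a subsequence of "aeabbdcdcd"
Greedy scan:
  Position 0 ('a'): matches sub[0] = 'a'
  Position 1 ('e'): no match needed
  Position 2 ('a'): no match needed
  Position 3 ('b'): no match needed
  Position 4 ('b'): no match needed
  Position 5 ('d'): matches sub[1] = 'd'
  Position 6 ('c'): matches sub[2] = 'c'
  Position 7 ('d'): no match needed
  Position 8 ('c'): no match needed
  Position 9 ('d'): no match needed
All 3 characters matched => is a subsequence

1


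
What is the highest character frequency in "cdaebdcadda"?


Input: cdaebdcadda
Character counts:
  'a': 3
  'b': 1
  'c': 2
  'd': 4
  'e': 1
Maximum frequency: 4

4


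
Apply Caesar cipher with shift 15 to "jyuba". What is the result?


Caesar cipher: shift "jyuba" by 15
  'j' (pos 9) + 15 = pos 24 = 'y'
  'y' (pos 24) + 15 = pos 13 = 'n'
  'u' (pos 20) + 15 = pos 9 = 'j'
  'b' (pos 1) + 15 = pos 16 = 'q'
  'a' (pos 0) + 15 = pos 15 = 'p'
Result: ynjqp

ynjqp


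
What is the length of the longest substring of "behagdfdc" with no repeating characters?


Input: "behagdfdc"
Sliding window (track last position of each char):
  Position 0 ('b'): window [0,0] length 1 -- new best
  Position 1 ('e'): window [0,1] length 2 -- new best
  Position 2 ('h'): window [0,2] length 3 -- new best
  Position 3 ('a'): window [0,3] length 4 -- new best
  Position 4 ('g'): window [0,4] length 5 -- new best
  Position 5 ('d'): window [0,5] length 6 -- new best
  Position 6 ('f'): window [0,6] length 7 -- new best
  Position 7 ('d'): repeat (last at 5), move window start to 6
  Position 7 ('d'): window [6,7] length 2
  Position 8 ('c'): window [6,8] length 3
Longest substring with no repeats: "behagdf" with length 7

7


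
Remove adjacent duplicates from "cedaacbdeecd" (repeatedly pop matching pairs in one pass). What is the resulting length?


Input: cedaacbdeecd
Stack-based adjacent duplicate removal:
  Read 'c': push. Stack: c
  Read 'e': push. Stack: ce
  Read 'd': push. Stack: ced
  Read 'a': push. Stack: ceda
  Read 'a': matches stack top 'a' => pop. Stack: ced
  Read 'c': push. Stack: cedc
  Read 'b': push. Stack: cedcb
  Read 'd': push. Stack: cedcbd
  Read 'e': push. Stack: cedcbde
  Read 'e': matches stack top 'e' => pop. Stack: cedcbd
  Read 'c': push. Stack: cedcbdc
  Read 'd': push. Stack: cedcbdcd
Final stack: "cedcbdcd" (length 8)

8


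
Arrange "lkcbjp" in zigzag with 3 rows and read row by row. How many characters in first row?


Zigzag "lkcbjp" into 3 rows:
Placing characters:
  'l' => row 0
  'k' => row 1
  'c' => row 2
  'b' => row 1
  'j' => row 0
  'p' => row 1
Rows:
  Row 0: "lj"
  Row 1: "kbp"
  Row 2: "c"
First row length: 2

2


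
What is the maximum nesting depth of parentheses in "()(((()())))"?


Input: "()(((()())))"
Tracking depth:
  Position 0 '(': depth becomes 1
  Position 1 ')': depth becomes 0
  Position 2 '(': depth becomes 1
  Position 3 '(': depth becomes 2
  Position 4 '(': depth becomes 3
  Position 5 '(': depth becomes 4
  Position 6 ')': depth becomes 3
  Position 7 '(': depth becomes 4
  Position 8 ')': depth becomes 3
  Position 9 ')': depth becomes 2
  Position 10 ')': depth becomes 1
  Position 11 ')': depth becomes 0
Maximum depth reached: 4

4
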